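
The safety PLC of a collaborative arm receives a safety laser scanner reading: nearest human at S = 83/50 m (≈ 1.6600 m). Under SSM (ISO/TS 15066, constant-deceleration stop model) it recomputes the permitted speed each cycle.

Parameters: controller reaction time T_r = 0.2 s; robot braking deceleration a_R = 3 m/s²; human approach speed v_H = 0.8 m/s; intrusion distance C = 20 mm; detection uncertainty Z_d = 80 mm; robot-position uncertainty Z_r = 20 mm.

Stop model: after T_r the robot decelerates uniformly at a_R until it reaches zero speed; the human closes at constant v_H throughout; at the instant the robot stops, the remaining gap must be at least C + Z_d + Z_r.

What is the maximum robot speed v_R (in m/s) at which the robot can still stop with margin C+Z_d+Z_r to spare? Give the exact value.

at the boundary: (1/6)·v² + (7/15)·v + (-69/50) = 0
  disc = (7/15)² − 4·(1/6)·(-69/50) = 256/225 ; √disc = 16/15
  v_R = (−(7/15) + 16/15) / (2·(1/6)) = 9/5 m/s
check:
stop time T_s = (9/5)/3 = 0.6000 s
robot covers v_R·T_r = 1.8000·0.2000 = 0.3600 m before braking
robot under decel: 1.8000²/(2·3.0000) = 0.5400 m
person approaches 0.8000·(0.2000+0.6000) = 0.6400 m
residual clearance needed = 0.0200+0.0800+0.0200 = 0.1200 m
sum ≈ 0.3600+0.5400+0.6400+0.1200 ≈ 1.6600 m = S ✓

v_R_max = 9/5 m/s = 1.8000 m/s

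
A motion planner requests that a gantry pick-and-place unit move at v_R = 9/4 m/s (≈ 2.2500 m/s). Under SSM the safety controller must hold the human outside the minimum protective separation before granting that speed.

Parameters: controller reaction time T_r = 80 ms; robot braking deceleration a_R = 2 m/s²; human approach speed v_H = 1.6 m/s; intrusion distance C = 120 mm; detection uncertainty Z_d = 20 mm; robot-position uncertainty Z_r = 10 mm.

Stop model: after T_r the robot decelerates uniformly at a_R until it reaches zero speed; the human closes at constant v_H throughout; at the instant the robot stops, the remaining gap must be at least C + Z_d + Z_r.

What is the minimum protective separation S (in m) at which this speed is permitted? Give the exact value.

T_s = v_R/a_R = (9/4)/2 = 1.1250 s
robot covers v_R·T_r = 2.2500·0.0800 = 0.1800 m before braking
robot under decel: 2.2500²/(2·2.0000) = 1.2656 m
human closes 1.6000·1.2050 = 1.9280 m
residual clearance needed = 0.1200+0.0200+0.0100 = 0.1500 m
S_min ≈ 0.1800+1.2656+1.9280+0.1500  ⇒  S_min = 28189/8000 m

S_min = 28189/8000 m = 3.5236 m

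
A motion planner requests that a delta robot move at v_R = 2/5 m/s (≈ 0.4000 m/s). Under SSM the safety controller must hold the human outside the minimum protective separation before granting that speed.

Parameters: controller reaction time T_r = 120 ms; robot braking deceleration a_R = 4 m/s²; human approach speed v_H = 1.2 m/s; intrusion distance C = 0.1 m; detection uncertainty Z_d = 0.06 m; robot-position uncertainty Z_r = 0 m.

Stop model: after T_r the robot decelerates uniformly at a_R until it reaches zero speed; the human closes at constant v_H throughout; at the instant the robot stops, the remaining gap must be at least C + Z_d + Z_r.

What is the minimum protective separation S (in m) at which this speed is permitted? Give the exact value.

S_min = 123/250 m = 0.4920 m

braking lasts T_s = (2/5)/4 = 0.1000 s
robot in T_r: 0.4000·0.1200 = 0.0480 m
robot covers 0.4000·0.1000 − ½·4.0000·0.1000² = 0.0200 m while stopping
human closes 1.2000·0.2200 = 0.2640 m
residual clearance needed = 0.1000+0.0600+0.0000 = 0.1600 m
S_min ≈ 0.0480+0.0200+0.2640+0.1600  ⇒  S_min = 123/250 m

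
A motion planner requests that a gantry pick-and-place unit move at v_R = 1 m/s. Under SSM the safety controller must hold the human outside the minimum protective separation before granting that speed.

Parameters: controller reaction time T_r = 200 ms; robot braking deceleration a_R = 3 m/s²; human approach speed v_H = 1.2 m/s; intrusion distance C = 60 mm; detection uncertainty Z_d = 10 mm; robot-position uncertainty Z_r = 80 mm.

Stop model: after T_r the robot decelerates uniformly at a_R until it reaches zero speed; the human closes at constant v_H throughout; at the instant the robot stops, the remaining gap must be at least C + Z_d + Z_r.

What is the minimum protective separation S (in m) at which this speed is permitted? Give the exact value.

S_min = 347/300 m = 1.1567 m

braking lasts T_s = 1/3 = 0.3333 s
robot in T_r: 1.0000·0.2000 = 0.2000 m
robot covers 1.0000·0.3333 − ½·3.0000·0.3333² = 0.1667 m while stopping
person approaches 1.2000·(0.2000+0.3333) = 0.6400 m
residual clearance needed = 0.0600+0.0100+0.0800 = 0.1500 m
S_min ≈ 0.2000+0.1667+0.6400+0.1500  ⇒  S_min = 347/300 m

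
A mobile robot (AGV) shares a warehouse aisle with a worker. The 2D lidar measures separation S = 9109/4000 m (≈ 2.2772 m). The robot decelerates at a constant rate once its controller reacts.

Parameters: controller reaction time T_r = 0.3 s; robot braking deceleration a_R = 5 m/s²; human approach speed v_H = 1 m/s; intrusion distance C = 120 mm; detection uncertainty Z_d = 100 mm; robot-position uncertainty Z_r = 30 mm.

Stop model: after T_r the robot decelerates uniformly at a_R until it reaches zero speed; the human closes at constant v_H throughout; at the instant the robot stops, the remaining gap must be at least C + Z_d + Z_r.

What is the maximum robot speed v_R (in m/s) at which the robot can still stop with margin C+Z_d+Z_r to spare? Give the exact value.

v_R_max = 47/20 m/s = 2.3500 m/s

collect terms ⇒ (1/10)·v_R² + (1/2)·v_R + (-6909/4000) = 0
  disc = (1/2)² − 4·(1/10)·(-6909/4000) = 9409/10000 ; √disc = 97/100
  v_R = (−(1/2) + 97/100) / (2·(1/10)) = 47/20 m/s
check:
stop time T_s = (47/20)/5 = 0.4700 s
reaction-phase robot travel = 2.3500·0.3000 = 0.7050 m
robot under decel: 2.3500²/(2·5.0000) = 0.5523 m
person approaches 1.0000·(0.3000+0.4700) = 0.7700 m
residual clearance needed = 0.1200+0.1000+0.0300 = 0.2500 m
sum ≈ 0.7050+0.5523+0.7700+0.2500 ≈ 2.2772 m = S ✓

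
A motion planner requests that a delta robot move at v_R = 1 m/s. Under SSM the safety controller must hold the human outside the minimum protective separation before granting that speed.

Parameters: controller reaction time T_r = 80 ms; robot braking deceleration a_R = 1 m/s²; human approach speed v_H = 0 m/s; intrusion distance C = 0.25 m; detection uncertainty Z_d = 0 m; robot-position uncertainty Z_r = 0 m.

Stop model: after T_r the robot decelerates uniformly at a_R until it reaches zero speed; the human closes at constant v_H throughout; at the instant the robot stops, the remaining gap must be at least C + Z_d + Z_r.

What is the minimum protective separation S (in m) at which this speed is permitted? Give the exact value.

S_min = 83/100 m = 0.8300 m

braking lasts T_s = 1/1 = 1.0000 s
robot covers v_R·T_r = 1.0000·0.0800 = 0.0800 m before braking
robot under decel: 1.0000²/(2·1.0000) = 0.5000 m
person approaches 0.0000·(0.0800+1.0000) = 0.0000 m
margins: 0.2500+0.0000+0.0000 = 0.2500 m
S_min ≈ 0.0800+0.5000+0.0000+0.2500  ⇒  S_min = 83/100 m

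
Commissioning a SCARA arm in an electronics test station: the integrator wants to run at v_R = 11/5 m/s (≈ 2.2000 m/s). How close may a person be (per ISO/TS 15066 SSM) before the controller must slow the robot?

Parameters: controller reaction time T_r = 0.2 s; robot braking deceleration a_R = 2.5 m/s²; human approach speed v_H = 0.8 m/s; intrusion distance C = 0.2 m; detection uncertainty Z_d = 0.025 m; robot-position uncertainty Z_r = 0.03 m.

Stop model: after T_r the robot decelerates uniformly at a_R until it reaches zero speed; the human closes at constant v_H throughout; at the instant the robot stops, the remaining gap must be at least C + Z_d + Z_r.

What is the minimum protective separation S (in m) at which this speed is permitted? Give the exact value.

T_s = v_R/a_R = (11/5)/(5/2) = 0.8800 s
reaction-phase robot travel = 2.2000·0.2000 = 0.4400 m
braking distance = 2.2000²/(2·2.5000) = 0.9680 m
human over T_r+T_s: 0.8000·(0.2000+0.8800) = 0.8640 m
C+Z_d+Z_r = 0.2000+0.0250+0.0300 = 0.2550 m
S_min ≈ 0.4400+0.9680+0.8640+0.2550  ⇒  S_min = 2527/1000 m

S_min = 2527/1000 m = 2.5270 m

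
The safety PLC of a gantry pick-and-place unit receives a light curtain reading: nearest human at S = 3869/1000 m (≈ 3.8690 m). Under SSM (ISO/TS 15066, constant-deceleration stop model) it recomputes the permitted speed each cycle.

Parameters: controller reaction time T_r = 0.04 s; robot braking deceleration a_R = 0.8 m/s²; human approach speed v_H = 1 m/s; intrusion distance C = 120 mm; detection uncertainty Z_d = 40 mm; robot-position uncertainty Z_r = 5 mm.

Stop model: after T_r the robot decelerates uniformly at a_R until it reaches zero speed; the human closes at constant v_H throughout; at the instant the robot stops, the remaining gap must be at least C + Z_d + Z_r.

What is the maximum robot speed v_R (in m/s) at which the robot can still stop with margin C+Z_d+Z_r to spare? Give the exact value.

v_R_max = 8/5 m/s = 1.6000 m/s

collect terms ⇒ (5/8)·v_R² + (129/100)·v_R + (-458/125) = 0
  disc = (129/100)² − 4·(5/8)·(-458/125) = 108241/10000 ; √disc = 329/100
  v_R = (−(129/100) + 329/100) / (2·(5/8)) = 8/5 m/s
check:
braking lasts T_s = (8/5)/(4/5) = 2.0000 s
reaction-phase robot travel = 1.6000·0.0400 = 0.0640 m
robot under decel: 1.6000²/(2·0.8000) = 1.6000 m
person approaches 1.0000·(0.0400+2.0000) = 2.0400 m
margins: 0.1200+0.0400+0.0050 = 0.1650 m
sum ≈ 0.0640+1.6000+2.0400+0.1650 ≈ 3.8690 m = S ✓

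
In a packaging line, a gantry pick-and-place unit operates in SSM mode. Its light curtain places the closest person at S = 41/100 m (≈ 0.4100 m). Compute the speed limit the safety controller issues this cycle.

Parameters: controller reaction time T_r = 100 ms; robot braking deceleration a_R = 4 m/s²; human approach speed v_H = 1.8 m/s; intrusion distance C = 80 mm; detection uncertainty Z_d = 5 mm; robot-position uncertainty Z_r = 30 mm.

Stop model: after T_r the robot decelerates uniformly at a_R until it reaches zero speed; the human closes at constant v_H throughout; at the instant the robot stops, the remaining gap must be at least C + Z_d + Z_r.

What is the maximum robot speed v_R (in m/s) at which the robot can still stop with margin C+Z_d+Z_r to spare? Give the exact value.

quadratic (1/8)·v² + (11/20)·v + (-23/200) = 0
  disc = (11/20)² − 4·(1/8)·(-23/200) = 9/25 ; √disc = 3/5
  v_R = (−(11/20) + 3/5) / (2·(1/8)) = 1/5 m/s
check:
stop time T_s = (1/5)/4 = 0.0500 s
robot in T_r: 0.2000·0.1000 = 0.0200 m
robot covers 0.2000·0.0500 − ½·4.0000·0.0500² = 0.0050 m while stopping
human closes 1.8000·0.1500 = 0.2700 m
C+Z_d+Z_r = 0.0800+0.0050+0.0300 = 0.1150 m
sum ≈ 0.0200+0.0050+0.2700+0.1150 ≈ 0.4100 m = S ✓

v_R_max = 1/5 m/s = 0.2000 m/s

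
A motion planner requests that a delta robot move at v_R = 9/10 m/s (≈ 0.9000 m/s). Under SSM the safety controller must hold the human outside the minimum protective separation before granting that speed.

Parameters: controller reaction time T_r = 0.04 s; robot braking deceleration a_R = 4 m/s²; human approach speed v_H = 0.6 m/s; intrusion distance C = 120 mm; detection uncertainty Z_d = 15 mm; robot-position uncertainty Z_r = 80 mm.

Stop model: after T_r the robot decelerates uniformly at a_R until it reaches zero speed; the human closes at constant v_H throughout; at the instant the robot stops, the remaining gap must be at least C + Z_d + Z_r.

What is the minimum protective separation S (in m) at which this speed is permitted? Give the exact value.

stop time T_s = (9/10)/4 = 0.2250 s
robot in T_r: 0.9000·0.0400 = 0.0360 m
robot covers 0.9000·0.2250 − ½·4.0000·0.2250² = 0.1013 m while stopping
human closes 0.6000·0.2650 = 0.1590 m
residual clearance needed = 0.1200+0.0150+0.0800 = 0.2150 m
S_min ≈ 0.0360+0.1013+0.1590+0.2150  ⇒  S_min = 409/800 m

S_min = 409/800 m = 0.5112 m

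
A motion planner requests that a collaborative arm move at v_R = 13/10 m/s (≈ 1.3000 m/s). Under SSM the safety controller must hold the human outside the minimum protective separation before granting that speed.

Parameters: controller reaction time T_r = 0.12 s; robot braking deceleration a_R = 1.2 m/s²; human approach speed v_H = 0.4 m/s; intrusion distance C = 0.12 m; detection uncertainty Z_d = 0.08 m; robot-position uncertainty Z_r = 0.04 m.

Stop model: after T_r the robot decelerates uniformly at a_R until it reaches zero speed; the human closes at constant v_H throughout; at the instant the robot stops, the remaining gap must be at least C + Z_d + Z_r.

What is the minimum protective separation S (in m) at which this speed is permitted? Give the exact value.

S_min = 3163/2000 m = 1.5815 m

braking lasts T_s = (13/10)/(6/5) = 1.0833 s
robot in T_r: 1.3000·0.1200 = 0.1560 m
robot under decel: 1.3000²/(2·1.2000) = 0.7042 m
person approaches 0.4000·(0.1200+1.0833) = 0.4813 m
residual clearance needed = 0.1200+0.0800+0.0400 = 0.2400 m
S_min ≈ 0.1560+0.7042+0.4813+0.2400  ⇒  S_min = 3163/2000 m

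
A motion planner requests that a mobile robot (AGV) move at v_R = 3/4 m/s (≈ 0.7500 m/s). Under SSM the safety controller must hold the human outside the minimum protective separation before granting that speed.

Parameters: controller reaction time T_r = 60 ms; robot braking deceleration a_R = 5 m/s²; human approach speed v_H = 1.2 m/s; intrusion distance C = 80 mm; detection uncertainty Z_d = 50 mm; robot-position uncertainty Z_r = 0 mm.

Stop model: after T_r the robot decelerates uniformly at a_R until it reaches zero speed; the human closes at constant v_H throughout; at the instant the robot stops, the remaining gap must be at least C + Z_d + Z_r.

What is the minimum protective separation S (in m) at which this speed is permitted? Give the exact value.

stop time T_s = (3/4)/5 = 0.1500 s
robot covers v_R·T_r = 0.7500·0.0600 = 0.0450 m before braking
robot under decel: 0.7500²/(2·5.0000) = 0.0563 m
human closes 1.2000·0.2100 = 0.2520 m
residual clearance needed = 0.0800+0.0500+0.0000 = 0.1300 m
S_min ≈ 0.0450+0.0563+0.2520+0.1300  ⇒  S_min = 1933/4000 m

S_min = 1933/4000 m = 0.4833 m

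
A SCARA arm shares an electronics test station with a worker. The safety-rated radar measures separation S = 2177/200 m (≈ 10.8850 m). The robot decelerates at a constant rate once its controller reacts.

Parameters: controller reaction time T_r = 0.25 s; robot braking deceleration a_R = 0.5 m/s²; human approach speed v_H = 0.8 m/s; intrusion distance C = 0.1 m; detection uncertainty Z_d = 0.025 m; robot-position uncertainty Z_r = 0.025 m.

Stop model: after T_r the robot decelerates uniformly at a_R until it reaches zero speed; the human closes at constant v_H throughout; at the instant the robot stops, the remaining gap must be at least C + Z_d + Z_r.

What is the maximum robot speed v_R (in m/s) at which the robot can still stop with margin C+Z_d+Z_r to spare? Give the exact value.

quadratic (1)·v² + (37/20)·v + (-2107/200) = 0
  disc = (37/20)² − 4·(1)·(-2107/200) = 729/16 ; √disc = 27/4
  v_R = (−(37/20) + 27/4) / (2·(1)) = 49/20 m/s
check:
stop time T_s = (49/20)/(1/2) = 4.9000 s
robot covers v_R·T_r = 2.4500·0.2500 = 0.6125 m before braking
robot covers 2.4500·4.9000 − ½·0.5000·4.9000² = 6.0025 m while stopping
person approaches 0.8000·(0.2500+4.9000) = 4.1200 m
C+Z_d+Z_r = 0.1000+0.0250+0.0250 = 0.1500 m
sum ≈ 0.6125+6.0025+4.1200+0.1500 ≈ 10.8850 m = S ✓

v_R_max = 49/20 m/s = 2.4500 m/s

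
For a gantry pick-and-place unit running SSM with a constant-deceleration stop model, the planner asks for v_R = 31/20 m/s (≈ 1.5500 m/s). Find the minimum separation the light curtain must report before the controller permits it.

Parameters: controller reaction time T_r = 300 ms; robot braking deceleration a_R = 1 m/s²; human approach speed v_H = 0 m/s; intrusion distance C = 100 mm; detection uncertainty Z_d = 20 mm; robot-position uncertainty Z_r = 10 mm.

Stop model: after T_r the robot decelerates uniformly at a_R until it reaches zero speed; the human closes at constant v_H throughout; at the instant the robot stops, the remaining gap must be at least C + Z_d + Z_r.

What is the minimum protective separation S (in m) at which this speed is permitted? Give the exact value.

S_min = 1437/800 m = 1.7962 m

stop time T_s = (31/20)/1 = 1.5500 s
robot covers v_R·T_r = 1.5500·0.3000 = 0.4650 m before braking
robot under decel: 1.5500²/(2·1.0000) = 1.2012 m
human closes 0.0000·1.8500 = 0.0000 m
margins: 0.1000+0.0200+0.0100 = 0.1300 m
S_min ≈ 0.4650+1.2012+0.0000+0.1300  ⇒  S_min = 1437/800 m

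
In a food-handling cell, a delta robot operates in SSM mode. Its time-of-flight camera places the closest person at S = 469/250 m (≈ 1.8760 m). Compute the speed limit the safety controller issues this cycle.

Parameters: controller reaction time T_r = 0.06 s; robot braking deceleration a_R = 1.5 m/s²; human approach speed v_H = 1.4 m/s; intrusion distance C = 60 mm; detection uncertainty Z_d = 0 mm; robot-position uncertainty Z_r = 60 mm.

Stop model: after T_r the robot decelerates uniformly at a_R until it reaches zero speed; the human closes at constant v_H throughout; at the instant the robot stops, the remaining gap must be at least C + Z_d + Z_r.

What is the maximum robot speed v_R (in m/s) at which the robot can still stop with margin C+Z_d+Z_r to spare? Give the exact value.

v_R_max = 6/5 m/s = 1.2000 m/s

collect terms ⇒ (1/3)·v_R² + (149/150)·v_R + (-209/125) = 0
  disc = (149/150)² − 4·(1/3)·(-209/125) = 72361/22500 ; √disc = 269/150
  v_R = (−(149/150) + 269/150) / (2·(1/3)) = 6/5 m/s
check:
stop time T_s = (6/5)/(3/2) = 0.8000 s
robot in T_r: 1.2000·0.0600 = 0.0720 m
braking distance = 1.2000²/(2·1.5000) = 0.4800 m
person approaches 1.4000·(0.0600+0.8000) = 1.2040 m
residual clearance needed = 0.0600+0.0000+0.0600 = 0.1200 m
sum ≈ 0.0720+0.4800+1.2040+0.1200 ≈ 1.8760 m = S ✓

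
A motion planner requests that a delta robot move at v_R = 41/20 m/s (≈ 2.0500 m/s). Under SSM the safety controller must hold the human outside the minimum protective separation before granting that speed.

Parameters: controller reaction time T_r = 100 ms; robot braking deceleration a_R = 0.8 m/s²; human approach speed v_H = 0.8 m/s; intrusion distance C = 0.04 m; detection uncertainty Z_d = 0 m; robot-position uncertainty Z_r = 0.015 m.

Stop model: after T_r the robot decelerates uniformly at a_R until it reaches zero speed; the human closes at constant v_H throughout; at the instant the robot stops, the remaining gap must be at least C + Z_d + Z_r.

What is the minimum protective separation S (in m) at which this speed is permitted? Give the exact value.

S_min = 16053/3200 m = 5.0166 m

stop time T_s = (41/20)/(4/5) = 2.5625 s
robot covers v_R·T_r = 2.0500·0.1000 = 0.2050 m before braking
robot covers 2.0500·2.5625 − ½·0.8000·2.5625² = 2.6266 m while stopping
human closes 0.8000·2.6625 = 2.1300 m
C+Z_d+Z_r = 0.0400+0.0000+0.0150 = 0.0550 m
S_min ≈ 0.2050+2.6266+2.1300+0.0550  ⇒  S_min = 16053/3200 m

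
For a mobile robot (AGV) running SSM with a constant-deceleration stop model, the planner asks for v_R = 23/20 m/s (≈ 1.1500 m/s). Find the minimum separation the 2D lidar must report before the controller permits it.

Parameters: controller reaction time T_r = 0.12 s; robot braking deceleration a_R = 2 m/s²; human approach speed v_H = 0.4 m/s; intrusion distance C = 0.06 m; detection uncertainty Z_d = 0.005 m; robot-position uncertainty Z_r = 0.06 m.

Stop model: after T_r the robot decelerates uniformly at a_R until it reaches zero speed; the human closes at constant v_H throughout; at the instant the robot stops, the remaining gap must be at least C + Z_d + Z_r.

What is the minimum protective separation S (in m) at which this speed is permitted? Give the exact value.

S_min = 6973/8000 m = 0.8716 m

stop time T_s = (23/20)/2 = 0.5750 s
robot in T_r: 1.1500·0.1200 = 0.1380 m
robot covers 1.1500·0.5750 − ½·2.0000·0.5750² = 0.3306 m while stopping
human over T_r+T_s: 0.4000·(0.1200+0.5750) = 0.2780 m
margins: 0.0600+0.0050+0.0600 = 0.1250 m
S_min ≈ 0.1380+0.3306+0.2780+0.1250  ⇒  S_min = 6973/8000 m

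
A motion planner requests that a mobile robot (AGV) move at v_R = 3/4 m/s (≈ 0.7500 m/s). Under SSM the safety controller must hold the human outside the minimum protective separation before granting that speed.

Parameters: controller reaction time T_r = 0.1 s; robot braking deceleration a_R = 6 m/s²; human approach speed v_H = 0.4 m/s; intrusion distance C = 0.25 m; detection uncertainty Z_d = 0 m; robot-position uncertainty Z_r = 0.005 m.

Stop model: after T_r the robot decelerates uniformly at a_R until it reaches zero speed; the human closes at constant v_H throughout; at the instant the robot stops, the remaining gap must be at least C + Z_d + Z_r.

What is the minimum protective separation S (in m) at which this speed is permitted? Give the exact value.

stop time T_s = (3/4)/6 = 0.1250 s
robot in T_r: 0.7500·0.1000 = 0.0750 m
robot covers 0.7500·0.1250 − ½·6.0000·0.1250² = 0.0469 m while stopping
person approaches 0.4000·(0.1000+0.1250) = 0.0900 m
margins: 0.2500+0.0000+0.0050 = 0.2550 m
S_min ≈ 0.0750+0.0469+0.0900+0.2550  ⇒  S_min = 747/1600 m

S_min = 747/1600 m = 0.4669 m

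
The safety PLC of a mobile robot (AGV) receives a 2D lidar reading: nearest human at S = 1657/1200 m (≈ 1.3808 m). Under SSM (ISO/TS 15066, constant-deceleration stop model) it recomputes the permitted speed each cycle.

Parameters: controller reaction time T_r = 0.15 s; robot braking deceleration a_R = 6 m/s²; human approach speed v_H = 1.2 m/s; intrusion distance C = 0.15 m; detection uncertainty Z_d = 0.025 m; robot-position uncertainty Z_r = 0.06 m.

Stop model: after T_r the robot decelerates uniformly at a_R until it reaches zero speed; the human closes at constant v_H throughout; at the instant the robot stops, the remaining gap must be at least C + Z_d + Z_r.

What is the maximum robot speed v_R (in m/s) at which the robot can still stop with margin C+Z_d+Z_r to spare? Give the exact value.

collect terms ⇒ (1/12)·v_R² + (7/20)·v_R + (-1159/1200) = 0
  disc = (7/20)² − 4·(1/12)·(-1159/1200) = 4/9 ; √disc = 2/3
  v_R = (−(7/20) + 2/3) / (2·(1/12)) = 19/10 m/s
check:
T_s = v_R/a_R = (19/10)/6 = 0.3167 s
reaction-phase robot travel = 1.9000·0.1500 = 0.2850 m
robot under decel: 1.9000²/(2·6.0000) = 0.3008 m
person approaches 1.2000·(0.1500+0.3167) = 0.5600 m
margins: 0.1500+0.0250+0.0600 = 0.2350 m
sum ≈ 0.2850+0.3008+0.5600+0.2350 ≈ 1.3808 m = S ✓

v_R_max = 19/10 m/s = 1.9000 m/s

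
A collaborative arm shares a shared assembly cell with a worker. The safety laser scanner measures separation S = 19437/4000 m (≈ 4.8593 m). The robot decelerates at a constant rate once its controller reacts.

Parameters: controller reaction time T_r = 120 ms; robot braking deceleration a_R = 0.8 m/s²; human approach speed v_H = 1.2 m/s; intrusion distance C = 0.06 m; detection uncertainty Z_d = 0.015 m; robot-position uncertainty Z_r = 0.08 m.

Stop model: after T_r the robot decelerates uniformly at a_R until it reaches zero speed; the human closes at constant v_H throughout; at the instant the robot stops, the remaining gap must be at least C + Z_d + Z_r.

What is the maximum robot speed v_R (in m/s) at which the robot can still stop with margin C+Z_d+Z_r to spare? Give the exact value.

collect terms ⇒ (5/8)·v_R² + (81/50)·v_R + (-18241/4000) = 0
  disc = (81/50)² − 4·(5/8)·(-18241/4000) = 561001/40000 ; √disc = 749/200
  v_R = (−(81/50) + 749/200) / (2·(5/8)) = 17/10 m/s
check:
braking lasts T_s = (17/10)/(4/5) = 2.1250 s
reaction-phase robot travel = 1.7000·0.1200 = 0.2040 m
braking distance = 1.7000²/(2·0.8000) = 1.8062 m
human closes 1.2000·2.2450 = 2.6940 m
margins: 0.0600+0.0150+0.0800 = 0.1550 m
sum ≈ 0.2040+1.8062+2.6940+0.1550 ≈ 4.8593 m = S ✓

v_R_max = 17/10 m/s = 1.7000 m/s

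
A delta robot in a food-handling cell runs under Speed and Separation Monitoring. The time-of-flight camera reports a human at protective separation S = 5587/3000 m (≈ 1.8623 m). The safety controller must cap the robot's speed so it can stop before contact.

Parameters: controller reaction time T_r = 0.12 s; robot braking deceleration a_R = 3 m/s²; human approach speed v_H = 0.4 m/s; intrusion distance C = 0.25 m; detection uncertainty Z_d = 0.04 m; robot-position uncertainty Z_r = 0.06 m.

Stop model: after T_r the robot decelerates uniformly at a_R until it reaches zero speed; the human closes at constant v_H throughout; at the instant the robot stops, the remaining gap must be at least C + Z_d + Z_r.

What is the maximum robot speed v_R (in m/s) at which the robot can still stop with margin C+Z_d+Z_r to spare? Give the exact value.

v_R_max = 23/10 m/s = 2.3000 m/s

at the boundary: (1/6)·v² + (19/75)·v + (-4393/3000) = 0
  disc = (19/75)² − 4·(1/6)·(-4393/3000) = 2601/2500 ; √disc = 51/50
  v_R = (−(19/75) + 51/50) / (2·(1/6)) = 23/10 m/s
check:
stop time T_s = (23/10)/3 = 0.7667 s
robot in T_r: 2.3000·0.1200 = 0.2760 m
robot under decel: 2.3000²/(2·3.0000) = 0.8817 m
person approaches 0.4000·(0.1200+0.7667) = 0.3547 m
C+Z_d+Z_r = 0.2500+0.0400+0.0600 = 0.3500 m
sum ≈ 0.2760+0.8817+0.3547+0.3500 ≈ 1.8623 m = S ✓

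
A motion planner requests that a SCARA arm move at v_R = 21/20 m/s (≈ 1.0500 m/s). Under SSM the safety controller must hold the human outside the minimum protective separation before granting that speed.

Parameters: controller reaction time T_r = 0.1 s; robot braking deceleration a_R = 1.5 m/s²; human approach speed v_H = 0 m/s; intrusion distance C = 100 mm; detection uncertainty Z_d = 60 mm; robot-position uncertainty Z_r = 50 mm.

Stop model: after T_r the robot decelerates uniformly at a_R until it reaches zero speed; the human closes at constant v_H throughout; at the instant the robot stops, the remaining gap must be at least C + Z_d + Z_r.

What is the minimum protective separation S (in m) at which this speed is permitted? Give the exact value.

T_s = v_R/a_R = (21/20)/(3/2) = 0.7000 s
reaction-phase robot travel = 1.0500·0.1000 = 0.1050 m
braking distance = 1.0500²/(2·1.5000) = 0.3675 m
human closes 0.0000·0.8000 = 0.0000 m
C+Z_d+Z_r = 0.1000+0.0600+0.0500 = 0.2100 m
S_min ≈ 0.1050+0.3675+0.0000+0.2100  ⇒  S_min = 273/400 m

S_min = 273/400 m = 0.6825 m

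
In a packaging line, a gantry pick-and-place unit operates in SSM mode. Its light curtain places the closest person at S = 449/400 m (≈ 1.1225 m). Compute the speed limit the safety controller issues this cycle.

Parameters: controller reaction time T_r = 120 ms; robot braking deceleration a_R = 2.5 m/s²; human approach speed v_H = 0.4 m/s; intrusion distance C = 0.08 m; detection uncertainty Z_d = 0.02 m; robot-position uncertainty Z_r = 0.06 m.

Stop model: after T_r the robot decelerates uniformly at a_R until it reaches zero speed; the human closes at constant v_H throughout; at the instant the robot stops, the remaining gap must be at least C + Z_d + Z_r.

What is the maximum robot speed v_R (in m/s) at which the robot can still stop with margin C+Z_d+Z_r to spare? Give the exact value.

quadratic (1/5)·v² + (7/25)·v + (-1829/2000) = 0
  disc = (7/25)² − 4·(1/5)·(-1829/2000) = 81/100 ; √disc = 9/10
  v_R = (−(7/25) + 9/10) / (2·(1/5)) = 31/20 m/s
check:
stop time T_s = (31/20)/(5/2) = 0.6200 s
reaction-phase robot travel = 1.5500·0.1200 = 0.1860 m
robot covers 1.5500·0.6200 − ½·2.5000·0.6200² = 0.4805 m while stopping
human over T_r+T_s: 0.4000·(0.1200+0.6200) = 0.2960 m
C+Z_d+Z_r = 0.0800+0.0200+0.0600 = 0.1600 m
sum ≈ 0.1860+0.4805+0.2960+0.1600 ≈ 1.1225 m = S ✓

v_R_max = 31/20 m/s = 1.5500 m/s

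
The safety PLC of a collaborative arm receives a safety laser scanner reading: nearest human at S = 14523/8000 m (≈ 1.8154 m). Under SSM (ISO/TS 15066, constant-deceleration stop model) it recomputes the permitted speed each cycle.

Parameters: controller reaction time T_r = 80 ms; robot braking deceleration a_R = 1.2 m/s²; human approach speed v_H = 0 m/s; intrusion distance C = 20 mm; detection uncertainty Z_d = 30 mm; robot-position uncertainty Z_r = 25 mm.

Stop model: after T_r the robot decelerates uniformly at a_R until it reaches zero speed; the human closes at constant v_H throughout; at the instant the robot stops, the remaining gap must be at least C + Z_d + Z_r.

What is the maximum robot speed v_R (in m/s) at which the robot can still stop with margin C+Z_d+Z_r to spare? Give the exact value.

collect terms ⇒ (5/12)·v_R² + (2/25)·v_R + (-13923/8000) = 0
  disc = (2/25)² − 4·(5/12)·(-13923/8000) = 116281/40000 ; √disc = 341/200
  v_R = (−(2/25) + 341/200) / (2·(5/12)) = 39/20 m/s
check:
stop time T_s = (39/20)/(6/5) = 1.6250 s
reaction-phase robot travel = 1.9500·0.0800 = 0.1560 m
robot under decel: 1.9500²/(2·1.2000) = 1.5844 m
person approaches 0.0000·(0.0800+1.6250) = 0.0000 m
residual clearance needed = 0.0200+0.0300+0.0250 = 0.0750 m
sum ≈ 0.1560+1.5844+0.0000+0.0750 ≈ 1.8154 m = S ✓

v_R_max = 39/20 m/s = 1.9500 m/s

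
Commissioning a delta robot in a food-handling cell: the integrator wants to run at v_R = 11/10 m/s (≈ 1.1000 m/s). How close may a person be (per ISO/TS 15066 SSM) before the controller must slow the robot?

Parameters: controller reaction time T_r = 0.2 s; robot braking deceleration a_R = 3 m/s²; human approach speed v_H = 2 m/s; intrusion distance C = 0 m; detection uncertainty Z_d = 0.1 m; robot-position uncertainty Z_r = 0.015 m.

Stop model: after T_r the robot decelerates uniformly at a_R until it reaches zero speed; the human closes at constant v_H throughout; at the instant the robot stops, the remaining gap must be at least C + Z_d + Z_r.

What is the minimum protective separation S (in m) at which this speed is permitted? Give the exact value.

S_min = 167/100 m = 1.6700 m

braking lasts T_s = (11/10)/3 = 0.3667 s
robot covers v_R·T_r = 1.1000·0.2000 = 0.2200 m before braking
braking distance = 1.1000²/(2·3.0000) = 0.2017 m
human over T_r+T_s: 2.0000·(0.2000+0.3667) = 1.1333 m
margins: 0.0000+0.1000+0.0150 = 0.1150 m
S_min ≈ 0.2200+0.2017+1.1333+0.1150  ⇒  S_min = 167/100 m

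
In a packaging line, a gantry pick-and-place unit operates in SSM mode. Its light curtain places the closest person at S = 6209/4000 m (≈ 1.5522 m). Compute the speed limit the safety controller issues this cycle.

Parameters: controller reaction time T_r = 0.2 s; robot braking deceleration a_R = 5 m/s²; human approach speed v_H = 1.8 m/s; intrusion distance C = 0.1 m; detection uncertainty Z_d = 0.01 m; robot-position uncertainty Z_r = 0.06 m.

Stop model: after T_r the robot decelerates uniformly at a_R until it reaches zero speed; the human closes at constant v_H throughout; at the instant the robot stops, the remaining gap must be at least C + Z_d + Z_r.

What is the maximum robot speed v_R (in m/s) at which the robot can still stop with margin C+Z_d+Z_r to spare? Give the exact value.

at the boundary: (1/10)·v² + (14/25)·v + (-4089/4000) = 0
  disc = (14/25)² − 4·(1/10)·(-4089/4000) = 289/400 ; √disc = 17/20
  v_R = (−(14/25) + 17/20) / (2·(1/10)) = 29/20 m/s
check:
stop time T_s = (29/20)/5 = 0.2900 s
robot covers v_R·T_r = 1.4500·0.2000 = 0.2900 m before braking
robot covers 1.4500·0.2900 − ½·5.0000·0.2900² = 0.2102 m while stopping
person approaches 1.8000·(0.2000+0.2900) = 0.8820 m
C+Z_d+Z_r = 0.1000+0.0100+0.0600 = 0.1700 m
sum ≈ 0.2900+0.2102+0.8820+0.1700 ≈ 1.5522 m = S ✓

v_R_max = 29/20 m/s = 1.4500 m/s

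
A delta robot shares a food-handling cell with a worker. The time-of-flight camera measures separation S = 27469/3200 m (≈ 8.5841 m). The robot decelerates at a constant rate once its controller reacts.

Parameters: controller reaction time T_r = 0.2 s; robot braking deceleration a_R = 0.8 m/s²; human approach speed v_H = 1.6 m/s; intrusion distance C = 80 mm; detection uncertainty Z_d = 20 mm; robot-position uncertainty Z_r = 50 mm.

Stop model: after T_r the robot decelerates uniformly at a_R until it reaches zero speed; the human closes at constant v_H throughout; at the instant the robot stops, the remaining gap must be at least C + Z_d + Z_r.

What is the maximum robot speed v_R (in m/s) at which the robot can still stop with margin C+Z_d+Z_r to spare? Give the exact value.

collect terms ⇒ (5/8)·v_R² + (11/5)·v_R + (-5193/640) = 0
  disc = (11/5)² − 4·(5/8)·(-5193/640) = 160801/6400 ; √disc = 401/80
  v_R = (−(11/5) + 401/80) / (2·(5/8)) = 9/4 m/s
check:
braking lasts T_s = (9/4)/(4/5) = 2.8125 s
robot covers v_R·T_r = 2.2500·0.2000 = 0.4500 m before braking
braking distance = 2.2500²/(2·0.8000) = 3.1641 m
human over T_r+T_s: 1.6000·(0.2000+2.8125) = 4.8200 m
residual clearance needed = 0.0800+0.0200+0.0500 = 0.1500 m
sum ≈ 0.4500+3.1641+4.8200+0.1500 ≈ 8.5841 m = S ✓

v_R_max = 9/4 m/s = 2.2500 m/s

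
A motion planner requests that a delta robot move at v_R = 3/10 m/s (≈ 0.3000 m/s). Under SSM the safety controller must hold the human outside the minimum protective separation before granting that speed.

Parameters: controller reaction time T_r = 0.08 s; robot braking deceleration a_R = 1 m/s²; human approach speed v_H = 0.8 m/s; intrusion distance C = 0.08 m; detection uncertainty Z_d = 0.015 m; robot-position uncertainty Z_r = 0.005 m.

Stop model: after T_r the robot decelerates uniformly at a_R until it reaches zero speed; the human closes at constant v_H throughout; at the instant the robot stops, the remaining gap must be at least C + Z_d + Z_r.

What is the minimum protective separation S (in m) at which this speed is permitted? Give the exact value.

S_min = 473/1000 m = 0.4730 m

stop time T_s = (3/10)/1 = 0.3000 s
robot in T_r: 0.3000·0.0800 = 0.0240 m
robot covers 0.3000·0.3000 − ½·1.0000·0.3000² = 0.0450 m while stopping
human over T_r+T_s: 0.8000·(0.0800+0.3000) = 0.3040 m
C+Z_d+Z_r = 0.0800+0.0150+0.0050 = 0.1000 m
S_min ≈ 0.0240+0.0450+0.3040+0.1000  ⇒  S_min = 473/1000 m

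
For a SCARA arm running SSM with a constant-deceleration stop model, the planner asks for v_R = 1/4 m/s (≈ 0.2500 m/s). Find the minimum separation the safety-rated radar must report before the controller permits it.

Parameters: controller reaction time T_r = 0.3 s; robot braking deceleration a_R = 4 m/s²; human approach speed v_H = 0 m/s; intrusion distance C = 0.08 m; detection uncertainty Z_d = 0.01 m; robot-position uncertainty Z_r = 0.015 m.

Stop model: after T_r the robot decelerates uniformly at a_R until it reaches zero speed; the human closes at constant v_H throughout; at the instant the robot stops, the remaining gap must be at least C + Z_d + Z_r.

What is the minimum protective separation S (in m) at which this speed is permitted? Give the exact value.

stop time T_s = (1/4)/4 = 0.0625 s
robot covers v_R·T_r = 0.2500·0.3000 = 0.0750 m before braking
robot under decel: 0.2500²/(2·4.0000) = 0.0078 m
human closes 0.0000·0.3625 = 0.0000 m
C+Z_d+Z_r = 0.0800+0.0100+0.0150 = 0.1050 m
S_min ≈ 0.0750+0.0078+0.0000+0.1050  ⇒  S_min = 601/3200 m

S_min = 601/3200 m = 0.1878 m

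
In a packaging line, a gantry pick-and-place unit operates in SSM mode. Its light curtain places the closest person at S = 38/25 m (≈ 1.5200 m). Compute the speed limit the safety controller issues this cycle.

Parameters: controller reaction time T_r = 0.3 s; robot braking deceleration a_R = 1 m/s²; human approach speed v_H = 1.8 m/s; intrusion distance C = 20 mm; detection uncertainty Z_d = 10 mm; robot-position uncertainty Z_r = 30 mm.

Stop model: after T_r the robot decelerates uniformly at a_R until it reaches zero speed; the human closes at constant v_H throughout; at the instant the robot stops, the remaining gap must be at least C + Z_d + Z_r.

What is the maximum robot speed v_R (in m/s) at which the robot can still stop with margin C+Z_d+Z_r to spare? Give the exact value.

collect terms ⇒ (1/2)·v_R² + (21/10)·v_R + (-23/25) = 0
  disc = (21/10)² − 4·(1/2)·(-23/25) = 25/4 ; √disc = 5/2
  v_R = (−(21/10) + 5/2) / (2·(1/2)) = 2/5 m/s
check:
stop time T_s = (2/5)/1 = 0.4000 s
reaction-phase robot travel = 0.4000·0.3000 = 0.1200 m
robot under decel: 0.4000²/(2·1.0000) = 0.0800 m
human closes 1.8000·0.7000 = 1.2600 m
residual clearance needed = 0.0200+0.0100+0.0300 = 0.0600 m
sum ≈ 0.1200+0.0800+1.2600+0.0600 ≈ 1.5200 m = S ✓

v_R_max = 2/5 m/s = 0.4000 m/s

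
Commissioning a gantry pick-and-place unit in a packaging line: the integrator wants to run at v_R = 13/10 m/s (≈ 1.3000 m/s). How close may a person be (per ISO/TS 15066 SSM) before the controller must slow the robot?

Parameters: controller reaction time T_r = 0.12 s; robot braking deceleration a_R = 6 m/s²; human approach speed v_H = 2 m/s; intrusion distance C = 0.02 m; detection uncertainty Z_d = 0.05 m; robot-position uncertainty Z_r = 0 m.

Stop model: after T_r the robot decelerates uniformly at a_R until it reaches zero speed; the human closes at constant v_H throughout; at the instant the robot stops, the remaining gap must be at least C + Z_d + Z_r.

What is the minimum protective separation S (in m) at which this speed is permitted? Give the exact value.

stop time T_s = (13/10)/6 = 0.2167 s
reaction-phase robot travel = 1.3000·0.1200 = 0.1560 m
robot under decel: 1.3000²/(2·6.0000) = 0.1408 m
human over T_r+T_s: 2.0000·(0.1200+0.2167) = 0.6733 m
C+Z_d+Z_r = 0.0200+0.0500+0.0000 = 0.0700 m
S_min ≈ 0.1560+0.1408+0.6733+0.0700  ⇒  S_min = 6241/6000 m

S_min = 6241/6000 m = 1.0402 m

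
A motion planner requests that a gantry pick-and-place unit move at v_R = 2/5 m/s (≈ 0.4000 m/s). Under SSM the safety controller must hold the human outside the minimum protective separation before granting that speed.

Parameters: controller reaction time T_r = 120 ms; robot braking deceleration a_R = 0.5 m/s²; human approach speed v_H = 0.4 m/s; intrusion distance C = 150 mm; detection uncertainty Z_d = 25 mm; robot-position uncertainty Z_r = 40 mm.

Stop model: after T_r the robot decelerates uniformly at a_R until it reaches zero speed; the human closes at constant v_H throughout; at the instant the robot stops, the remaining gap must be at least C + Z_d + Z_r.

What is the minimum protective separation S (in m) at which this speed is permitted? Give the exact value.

S_min = 791/1000 m = 0.7910 m

stop time T_s = (2/5)/(1/2) = 0.8000 s
reaction-phase robot travel = 0.4000·0.1200 = 0.0480 m
robot covers 0.4000·0.8000 − ½·0.5000·0.8000² = 0.1600 m while stopping
person approaches 0.4000·(0.1200+0.8000) = 0.3680 m
margins: 0.1500+0.0250+0.0400 = 0.2150 m
S_min ≈ 0.0480+0.1600+0.3680+0.2150  ⇒  S_min = 791/1000 m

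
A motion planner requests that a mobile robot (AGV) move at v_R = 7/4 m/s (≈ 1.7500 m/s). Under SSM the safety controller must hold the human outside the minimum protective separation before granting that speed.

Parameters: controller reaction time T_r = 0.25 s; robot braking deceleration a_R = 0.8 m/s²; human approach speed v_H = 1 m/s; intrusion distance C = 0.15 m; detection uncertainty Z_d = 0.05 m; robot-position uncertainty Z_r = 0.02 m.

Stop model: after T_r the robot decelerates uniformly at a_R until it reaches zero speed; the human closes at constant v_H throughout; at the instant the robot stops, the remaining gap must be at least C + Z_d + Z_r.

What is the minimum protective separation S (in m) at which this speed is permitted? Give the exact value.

T_s = v_R/a_R = (7/4)/(4/5) = 2.1875 s
reaction-phase robot travel = 1.7500·0.2500 = 0.4375 m
braking distance = 1.7500²/(2·0.8000) = 1.9141 m
person approaches 1.0000·(0.2500+2.1875) = 2.4375 m
residual clearance needed = 0.1500+0.0500+0.0200 = 0.2200 m
S_min ≈ 0.4375+1.9141+2.4375+0.2200  ⇒  S_min = 16029/3200 m

S_min = 16029/3200 m = 5.0091 m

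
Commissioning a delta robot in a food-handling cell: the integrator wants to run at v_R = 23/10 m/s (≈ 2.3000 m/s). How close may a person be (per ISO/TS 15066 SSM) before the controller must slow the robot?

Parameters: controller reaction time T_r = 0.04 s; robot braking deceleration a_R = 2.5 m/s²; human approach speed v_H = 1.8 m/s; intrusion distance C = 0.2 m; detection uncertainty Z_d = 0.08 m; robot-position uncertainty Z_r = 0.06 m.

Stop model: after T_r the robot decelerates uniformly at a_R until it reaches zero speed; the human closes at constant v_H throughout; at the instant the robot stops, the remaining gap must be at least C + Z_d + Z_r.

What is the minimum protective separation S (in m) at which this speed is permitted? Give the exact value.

S_min = 1609/500 m = 3.2180 m

stop time T_s = (23/10)/(5/2) = 0.9200 s
reaction-phase robot travel = 2.3000·0.0400 = 0.0920 m
robot covers 2.3000·0.9200 − ½·2.5000·0.9200² = 1.0580 m while stopping
person approaches 1.8000·(0.0400+0.9200) = 1.7280 m
residual clearance needed = 0.2000+0.0800+0.0600 = 0.3400 m
S_min ≈ 0.0920+1.0580+1.7280+0.3400  ⇒  S_min = 1609/500 m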